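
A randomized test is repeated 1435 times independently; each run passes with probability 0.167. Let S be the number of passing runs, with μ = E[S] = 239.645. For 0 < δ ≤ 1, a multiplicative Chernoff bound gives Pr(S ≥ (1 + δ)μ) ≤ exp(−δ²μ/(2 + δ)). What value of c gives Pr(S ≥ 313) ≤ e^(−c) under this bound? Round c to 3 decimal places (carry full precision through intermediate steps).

9.737

Write 313 = (1 + δ)μ, so δ = 313/239.645 − 1 = 0.3060986…
Then the exponent is δ²μ/(2 + δ) = (313 − μ)² / (μ·(2 + δ)) = 9.736732.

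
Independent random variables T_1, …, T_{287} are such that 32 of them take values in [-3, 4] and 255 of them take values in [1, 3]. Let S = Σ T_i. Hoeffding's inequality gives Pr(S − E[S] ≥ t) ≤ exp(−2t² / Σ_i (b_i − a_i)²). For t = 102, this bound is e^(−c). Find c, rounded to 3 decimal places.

Σ(b_i − a_i)² = 32·7² + 255·2² = 2588.
c = 2t² / 2588 = 2·102² / 2588 = 8.0402.

8.040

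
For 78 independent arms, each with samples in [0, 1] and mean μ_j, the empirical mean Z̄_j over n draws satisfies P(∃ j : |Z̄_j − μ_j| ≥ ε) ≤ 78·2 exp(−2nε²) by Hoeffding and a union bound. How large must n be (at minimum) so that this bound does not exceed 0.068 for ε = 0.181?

Need 2·78·exp(−2nε²) ≤ 0.068, i.e. exp(−2nε²) ≤ 0.068/156.
So 2nε² ≥ ln(156/0.068) = 7.738104.
Hence n ≥ 7.738104/(2·0.181²) = 118.099.
The smallest integer n is 119.

119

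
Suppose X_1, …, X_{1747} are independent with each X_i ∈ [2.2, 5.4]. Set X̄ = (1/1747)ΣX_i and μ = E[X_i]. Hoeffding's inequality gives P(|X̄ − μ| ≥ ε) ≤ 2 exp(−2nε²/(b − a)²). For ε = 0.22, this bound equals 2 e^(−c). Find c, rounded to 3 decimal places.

16.515

c = 2nε²/(b − a)² = 2·1747·0.22² / 3.2² = 16.5146.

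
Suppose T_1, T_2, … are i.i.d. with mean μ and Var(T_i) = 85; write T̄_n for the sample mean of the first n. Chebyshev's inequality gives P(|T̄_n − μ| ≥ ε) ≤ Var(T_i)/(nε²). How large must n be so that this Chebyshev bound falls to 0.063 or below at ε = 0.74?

2464

Require 85/(n·0.74²) ≤ 0.063, i.e. n ≥ 85/(0.063·0.74²) = 2463.854.
The smallest integer n is 2464.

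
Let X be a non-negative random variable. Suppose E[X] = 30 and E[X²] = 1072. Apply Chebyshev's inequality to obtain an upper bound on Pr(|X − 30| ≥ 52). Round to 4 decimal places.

0.0636

Var(X) = E[X²] − (E[X])² = 1072 − 900 = 172.
Chebyshev's inequality: Pr(|X − μ| ≥ t) ≤ Var(X)/t² = 172/2704 = 0.0636.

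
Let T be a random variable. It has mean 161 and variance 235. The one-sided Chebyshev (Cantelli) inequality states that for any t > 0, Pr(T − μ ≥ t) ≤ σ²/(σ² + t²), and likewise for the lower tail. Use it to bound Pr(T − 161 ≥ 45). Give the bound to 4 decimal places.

Here σ² = 235 and t = 45, so σ² + t² = 2260.
Cantelli's bound: 235/2260 = 0.1040.

0.1040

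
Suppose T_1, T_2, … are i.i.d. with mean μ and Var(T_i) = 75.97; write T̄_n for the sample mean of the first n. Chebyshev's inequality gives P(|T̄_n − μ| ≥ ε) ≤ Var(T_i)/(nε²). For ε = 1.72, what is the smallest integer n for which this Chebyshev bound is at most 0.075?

Require 75.97/(n·1.72²) ≤ 0.075, i.e. n ≥ 75.97/(0.075·1.72²) = 342.392.
The smallest integer n is 343.

343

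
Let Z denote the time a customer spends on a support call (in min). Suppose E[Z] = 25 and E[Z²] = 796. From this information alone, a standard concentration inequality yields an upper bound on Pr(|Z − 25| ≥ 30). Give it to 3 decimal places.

0.190

The first two moments determine the variance, so Chebyshev's inequality is the sharpest standard bound available.
Var(Z) = E[Z²] − (E[Z])² = 796 − 625 = 171.
Chebyshev's inequality: Pr(|Z − μ| ≥ t) ≤ Var(Z)/t² = 171/900 = 0.1900.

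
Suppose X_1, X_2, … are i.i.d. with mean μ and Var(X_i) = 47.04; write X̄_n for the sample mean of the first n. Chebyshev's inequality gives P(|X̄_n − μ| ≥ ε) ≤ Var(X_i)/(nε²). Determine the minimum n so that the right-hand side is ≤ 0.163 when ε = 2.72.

Require 47.04/(n·2.72²) ≤ 0.163, i.e. n ≥ 47.04/(0.163·2.72²) = 39.007.
The smallest integer n is 40.

40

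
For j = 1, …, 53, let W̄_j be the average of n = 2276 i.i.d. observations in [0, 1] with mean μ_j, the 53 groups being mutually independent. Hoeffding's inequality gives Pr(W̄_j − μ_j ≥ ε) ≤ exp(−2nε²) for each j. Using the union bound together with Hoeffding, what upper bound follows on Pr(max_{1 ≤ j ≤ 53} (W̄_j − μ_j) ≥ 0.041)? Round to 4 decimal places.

0.0252

Per-experiment Hoeffding bound: exp(−2·2276·0.041²) = exp(−7.65191) = 0.00047513.
Union bound over 53 events: 53·0.00047513 = 0.02518.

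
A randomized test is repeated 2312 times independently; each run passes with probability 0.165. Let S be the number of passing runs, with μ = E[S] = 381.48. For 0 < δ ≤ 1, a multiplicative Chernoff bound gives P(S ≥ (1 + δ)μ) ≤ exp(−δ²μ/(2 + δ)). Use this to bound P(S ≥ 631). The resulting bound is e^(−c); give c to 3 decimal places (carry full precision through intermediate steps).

Write 631 = (1 + δ)μ, so δ = 631/381.48 − 1 = 0.6540841…
Then the exponent is δ²μ/(2 + δ) = (631 − μ)² / (μ·(2 + δ)) = 61.492800.

61.493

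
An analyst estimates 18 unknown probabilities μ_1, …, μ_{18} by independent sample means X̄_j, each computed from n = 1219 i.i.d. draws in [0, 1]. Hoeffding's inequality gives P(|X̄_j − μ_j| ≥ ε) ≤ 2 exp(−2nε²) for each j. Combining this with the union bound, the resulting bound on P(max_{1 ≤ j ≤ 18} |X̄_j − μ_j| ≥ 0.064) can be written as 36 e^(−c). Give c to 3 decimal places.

Union bound over the 18 events: P(max_{1 ≤ j ≤ 18} |X̄_j − μ_j| ≥ 0.064) ≤ 18·2·exp(−2nε²) = 36 exp(−2·1219·0.064²).
So c = 2·1219·0.064² = 9.9860.

9.986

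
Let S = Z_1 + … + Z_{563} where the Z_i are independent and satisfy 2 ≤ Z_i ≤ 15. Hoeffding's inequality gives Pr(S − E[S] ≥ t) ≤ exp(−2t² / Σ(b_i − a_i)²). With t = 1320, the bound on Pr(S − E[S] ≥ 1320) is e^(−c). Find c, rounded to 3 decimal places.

Σ(b_i − a_i)² = 563·(13)² = 95147.
c = 2t²/95147 = 2·1320²/95147 = 36.6254.

36.625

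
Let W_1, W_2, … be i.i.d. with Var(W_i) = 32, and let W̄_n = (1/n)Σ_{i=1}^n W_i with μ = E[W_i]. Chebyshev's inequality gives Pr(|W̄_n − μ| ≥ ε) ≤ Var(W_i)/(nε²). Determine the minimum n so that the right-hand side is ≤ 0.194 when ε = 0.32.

Require 32/(n·0.32²) ≤ 0.194, i.e. n ≥ 32/(0.194·0.32²) = 1610.825.
The smallest integer n is 1611.

1611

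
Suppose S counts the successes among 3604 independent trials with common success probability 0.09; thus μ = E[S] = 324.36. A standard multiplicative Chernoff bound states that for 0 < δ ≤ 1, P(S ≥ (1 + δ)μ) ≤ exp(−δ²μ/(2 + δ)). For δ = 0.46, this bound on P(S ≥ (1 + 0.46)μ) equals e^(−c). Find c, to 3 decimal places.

c = δ²μ/(2 + δ) = 0.46²·324.36/(2 + 0.46) = 27.9002.

27.900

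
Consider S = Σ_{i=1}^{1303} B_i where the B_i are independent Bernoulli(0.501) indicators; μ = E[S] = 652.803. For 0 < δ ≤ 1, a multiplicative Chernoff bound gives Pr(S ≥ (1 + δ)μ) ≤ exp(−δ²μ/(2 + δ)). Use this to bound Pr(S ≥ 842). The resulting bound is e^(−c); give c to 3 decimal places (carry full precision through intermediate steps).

Write 842 = (1 + δ)μ, so δ = 842/652.803 − 1 = 0.2898225…
Then the exponent is δ²μ/(2 + δ) = (842 − μ)² / (μ·(2 + δ)) = 23.946637.

23.947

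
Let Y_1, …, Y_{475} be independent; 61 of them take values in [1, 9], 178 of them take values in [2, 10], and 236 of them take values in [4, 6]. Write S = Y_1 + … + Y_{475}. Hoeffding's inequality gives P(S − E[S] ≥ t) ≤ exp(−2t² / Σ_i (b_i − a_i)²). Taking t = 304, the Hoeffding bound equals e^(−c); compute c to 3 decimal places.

Σ(b_i − a_i)² = 61·8² + 178·8² + 236·2² = 16240.
c = 2t² / 16240 = 2·304² / 16240 = 11.3813.

11.381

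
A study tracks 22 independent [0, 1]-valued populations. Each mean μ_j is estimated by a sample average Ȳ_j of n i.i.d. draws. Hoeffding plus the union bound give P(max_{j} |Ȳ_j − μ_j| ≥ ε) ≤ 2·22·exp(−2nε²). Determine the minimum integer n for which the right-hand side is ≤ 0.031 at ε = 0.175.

119

Need 2·22·exp(−2nε²) ≤ 0.031, i.e. exp(−2nε²) ≤ 0.031/44.
So 2nε² ≥ ln(44/0.031) = 7.257958.
Hence n ≥ 7.257958/(2·0.175²) = 118.497.
The smallest integer n is 119.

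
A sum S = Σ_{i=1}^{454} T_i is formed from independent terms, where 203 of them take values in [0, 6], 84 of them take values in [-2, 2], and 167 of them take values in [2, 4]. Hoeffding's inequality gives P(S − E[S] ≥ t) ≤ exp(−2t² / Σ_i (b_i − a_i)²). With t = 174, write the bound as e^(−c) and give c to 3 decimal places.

Σ(b_i − a_i)² = 203·6² + 84·4² + 167·2² = 9320.
c = 2t² / 9320 = 2·174² / 9320 = 6.4970.

6.497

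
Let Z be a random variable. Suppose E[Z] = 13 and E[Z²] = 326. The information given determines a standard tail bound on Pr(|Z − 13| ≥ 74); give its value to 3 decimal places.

0.029

The first two moments determine the variance, so Chebyshev's inequality is the sharpest standard bound available.
Var(Z) = E[Z²] − (E[Z])² = 326 − 169 = 157.
Chebyshev's inequality: Pr(|Z − μ| ≥ t) ≤ Var(Z)/t² = 157/5476 = 0.0287.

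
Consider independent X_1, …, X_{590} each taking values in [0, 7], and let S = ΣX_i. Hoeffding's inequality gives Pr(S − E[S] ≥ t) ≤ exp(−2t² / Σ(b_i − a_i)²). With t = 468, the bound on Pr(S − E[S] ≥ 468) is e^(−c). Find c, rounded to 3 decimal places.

Σ(b_i − a_i)² = 590·(7)² = 28910.
c = 2t²/28910 = 2·468²/28910 = 15.1521.

15.152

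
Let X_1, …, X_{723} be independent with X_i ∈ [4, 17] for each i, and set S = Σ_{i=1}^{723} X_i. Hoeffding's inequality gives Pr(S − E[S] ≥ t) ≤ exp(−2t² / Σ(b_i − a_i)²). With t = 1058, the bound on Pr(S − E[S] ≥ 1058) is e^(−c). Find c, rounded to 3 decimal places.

18.322

Σ(b_i − a_i)² = 723·(13)² = 122187.
c = 2t²/122187 = 2·1058²/122187 = 18.3221.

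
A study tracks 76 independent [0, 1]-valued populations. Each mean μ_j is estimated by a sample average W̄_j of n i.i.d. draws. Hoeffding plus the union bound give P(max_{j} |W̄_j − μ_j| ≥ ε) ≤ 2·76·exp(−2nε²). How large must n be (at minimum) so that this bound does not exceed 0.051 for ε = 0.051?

Need 2·76·exp(−2nε²) ≤ 0.051, i.e. exp(−2nε²) ≤ 0.051/152.
So 2nε² ≥ ln(152/0.051) = 7.999810.
Hence n ≥ 7.999810/(2·0.051²) = 1537.834.
The smallest integer n is 1538.

1538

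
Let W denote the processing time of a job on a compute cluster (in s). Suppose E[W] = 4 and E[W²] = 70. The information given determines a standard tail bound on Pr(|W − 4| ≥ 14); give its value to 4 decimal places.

The first two moments determine the variance, so Chebyshev's inequality is the sharpest standard bound available.
Var(W) = E[W²] − (E[W])² = 70 − 16 = 54.
Chebyshev's inequality: Pr(|W − μ| ≥ t) ≤ Var(W)/t² = 54/196 = 0.2755.

0.2755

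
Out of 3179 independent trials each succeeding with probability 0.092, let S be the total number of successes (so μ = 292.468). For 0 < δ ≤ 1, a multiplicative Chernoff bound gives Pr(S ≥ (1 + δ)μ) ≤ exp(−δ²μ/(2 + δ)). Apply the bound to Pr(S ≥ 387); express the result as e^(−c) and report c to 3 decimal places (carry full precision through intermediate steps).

13.152

Write 387 = (1 + δ)μ, so δ = 387/292.468 − 1 = 0.3232217…
Then the exponent is δ²μ/(2 + δ) = (387 − μ)² / (μ·(2 + δ)) = 13.151906.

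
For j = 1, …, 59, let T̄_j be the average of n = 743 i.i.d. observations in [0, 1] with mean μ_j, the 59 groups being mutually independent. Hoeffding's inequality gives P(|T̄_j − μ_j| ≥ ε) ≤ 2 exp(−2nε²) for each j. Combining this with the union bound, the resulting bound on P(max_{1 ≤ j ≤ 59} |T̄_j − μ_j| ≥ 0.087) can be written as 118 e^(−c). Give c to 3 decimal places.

11.248

Union bound over the 59 events: P(max_{1 ≤ j ≤ 59} |T̄_j − μ_j| ≥ 0.087) ≤ 59·2·exp(−2nε²) = 118 exp(−2·743·0.087²).
So c = 2·743·0.087² = 11.2475.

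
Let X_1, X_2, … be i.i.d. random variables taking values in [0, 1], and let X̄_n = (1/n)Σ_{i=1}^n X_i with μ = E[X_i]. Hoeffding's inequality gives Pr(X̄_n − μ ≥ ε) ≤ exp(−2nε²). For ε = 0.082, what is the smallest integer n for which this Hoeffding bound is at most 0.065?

Require exp(−2nε²) ≤ 0.065, i.e. 2nε² ≥ ln(1/0.065) = 2.733368.
So n ≥ 2.733368 / (2·0.082²) = 203.255.
The smallest integer n is 204.

204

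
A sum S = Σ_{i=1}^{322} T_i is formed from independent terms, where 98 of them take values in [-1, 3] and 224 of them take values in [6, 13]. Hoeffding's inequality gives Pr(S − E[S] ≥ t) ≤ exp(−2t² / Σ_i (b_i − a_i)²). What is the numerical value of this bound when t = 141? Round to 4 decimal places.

0.0420

Σ(b_i − a_i)² = 98·4² + 224·7² = 12544.
Exponent = 2·141² / 12544 = 3.16980.
Bound = exp(−3.16980) = 0.04201.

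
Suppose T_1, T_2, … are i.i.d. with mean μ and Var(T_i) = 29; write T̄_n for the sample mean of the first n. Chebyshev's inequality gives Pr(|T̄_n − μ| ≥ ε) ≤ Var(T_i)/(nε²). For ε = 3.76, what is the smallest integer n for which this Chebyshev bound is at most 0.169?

Require 29/(n·3.76²) ≤ 0.169, i.e. n ≥ 29/(0.169·3.76²) = 12.138.
The smallest integer n is 13.

13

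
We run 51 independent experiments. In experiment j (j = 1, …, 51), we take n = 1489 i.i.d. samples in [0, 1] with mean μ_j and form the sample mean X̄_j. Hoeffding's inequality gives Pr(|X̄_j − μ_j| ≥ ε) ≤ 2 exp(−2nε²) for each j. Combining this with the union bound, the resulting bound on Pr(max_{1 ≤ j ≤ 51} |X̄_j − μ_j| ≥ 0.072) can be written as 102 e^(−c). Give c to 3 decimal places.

Union bound over the 51 events: Pr(max_{1 ≤ j ≤ 51} |X̄_j − μ_j| ≥ 0.072) ≤ 51·2·exp(−2nε²) = 102 exp(−2·1489·0.072²).
So c = 2·1489·0.072² = 15.4380.

15.438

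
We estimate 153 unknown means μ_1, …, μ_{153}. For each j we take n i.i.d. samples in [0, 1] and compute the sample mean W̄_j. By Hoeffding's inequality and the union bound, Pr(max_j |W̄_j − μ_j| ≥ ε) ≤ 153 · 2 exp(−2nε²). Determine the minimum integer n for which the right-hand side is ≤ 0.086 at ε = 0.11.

338

Need 2·153·exp(−2nε²) ≤ 0.086, i.e. exp(−2nε²) ≤ 0.086/306.
So 2nε² ≥ ln(306/0.086) = 8.176993.
Hence n ≥ 8.176993/(2·0.11²) = 337.892.
The smallest integer n is 338.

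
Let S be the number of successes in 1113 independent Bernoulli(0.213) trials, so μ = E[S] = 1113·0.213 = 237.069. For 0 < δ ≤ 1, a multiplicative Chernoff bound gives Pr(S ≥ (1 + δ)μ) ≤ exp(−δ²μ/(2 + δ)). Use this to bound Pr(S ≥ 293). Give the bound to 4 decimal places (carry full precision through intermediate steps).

Write 293 = (1 + δ)μ, so δ = 293/237.069 − 1 = 0.2359271…
Then the exponent is δ²μ/(2 + δ) = (293 − μ)² / (μ·(2 + δ)) = 5.901641.
Bound = exp(−5.901641) = 0.00273.

0.0027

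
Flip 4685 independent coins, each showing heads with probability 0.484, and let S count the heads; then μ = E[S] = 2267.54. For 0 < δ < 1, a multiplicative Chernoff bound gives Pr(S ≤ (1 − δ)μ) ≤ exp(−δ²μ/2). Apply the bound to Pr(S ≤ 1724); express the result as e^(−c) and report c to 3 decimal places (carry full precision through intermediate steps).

65.145

Write 1724 = (1 − δ)μ, so δ = 1 − 1724/2267.54 = 0.2397047…
Then the exponent is δ²μ/2 = (μ − 1724)²/(2μ) = 65.144547.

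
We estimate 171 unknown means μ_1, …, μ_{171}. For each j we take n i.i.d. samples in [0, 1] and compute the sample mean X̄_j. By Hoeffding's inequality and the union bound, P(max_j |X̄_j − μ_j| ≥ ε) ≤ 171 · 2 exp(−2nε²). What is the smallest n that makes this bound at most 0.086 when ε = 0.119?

293

Need 2·171·exp(−2nε²) ≤ 0.086, i.e. exp(−2nε²) ≤ 0.086/342.
So 2nε² ≥ ln(342/0.086) = 8.288219.
Hence n ≥ 8.288219/(2·0.119²) = 292.642.
The smallest integer n is 293.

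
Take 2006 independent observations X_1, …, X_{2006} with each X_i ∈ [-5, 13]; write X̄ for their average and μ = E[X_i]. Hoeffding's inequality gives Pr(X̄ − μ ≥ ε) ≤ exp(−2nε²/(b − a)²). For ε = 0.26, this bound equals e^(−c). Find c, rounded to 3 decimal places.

0.837

c = 2nε²/(b − a)² = 2·2006·0.26² / 18² = 0.8371.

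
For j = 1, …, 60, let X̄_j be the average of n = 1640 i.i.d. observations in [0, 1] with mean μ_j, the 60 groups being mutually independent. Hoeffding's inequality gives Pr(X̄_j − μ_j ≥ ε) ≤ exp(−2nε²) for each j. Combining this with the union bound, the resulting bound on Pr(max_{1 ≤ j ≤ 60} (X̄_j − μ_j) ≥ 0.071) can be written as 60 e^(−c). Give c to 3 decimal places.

16.534

Union bound over the 60 events: Pr(max_{1 ≤ j ≤ 60} (X̄_j − μ_j) ≥ 0.071) ≤ 60·exp(−2nε²) = 60 exp(−2·1640·0.071²).
So c = 2·1640·0.071² = 16.5345.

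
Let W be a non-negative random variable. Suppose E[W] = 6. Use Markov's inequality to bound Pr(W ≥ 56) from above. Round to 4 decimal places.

0.1071

Markov's inequality: for a non-negative random variable, Pr(W ≥ a) ≤ E[W]/a.
Here E[W] = 6 and a = 56, so the bound is 6/56 = 0.1071.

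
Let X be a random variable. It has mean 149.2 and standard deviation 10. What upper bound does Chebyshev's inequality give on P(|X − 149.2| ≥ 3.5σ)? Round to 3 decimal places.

Chebyshev: P(|X − μ| ≥ t) ≤ Var(X)/t².
Var(X) = σ² = 10² = 100.
t = 3.5·10 = 35.
Bound = 100 / 1225 = 0.0816.

0.082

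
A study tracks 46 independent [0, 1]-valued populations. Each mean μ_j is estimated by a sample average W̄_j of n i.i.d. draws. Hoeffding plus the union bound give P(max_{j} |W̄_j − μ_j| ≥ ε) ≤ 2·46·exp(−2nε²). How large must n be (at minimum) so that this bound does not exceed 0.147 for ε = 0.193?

87

Need 2·46·exp(−2nε²) ≤ 0.147, i.e. exp(−2nε²) ≤ 0.147/92.
So 2nε² ≥ ln(92/0.147) = 6.439111.
Hence n ≥ 6.439111/(2·0.193²) = 86.433.
The smallest integer n is 87.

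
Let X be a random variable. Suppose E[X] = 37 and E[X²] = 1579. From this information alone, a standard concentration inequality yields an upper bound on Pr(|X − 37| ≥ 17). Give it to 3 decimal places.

0.727

The first two moments determine the variance, so Chebyshev's inequality is the sharpest standard bound available.
Var(X) = E[X²] − (E[X])² = 1579 − 1369 = 210.
Chebyshev's inequality: Pr(|X − μ| ≥ t) ≤ Var(X)/t² = 210/289 = 0.7266.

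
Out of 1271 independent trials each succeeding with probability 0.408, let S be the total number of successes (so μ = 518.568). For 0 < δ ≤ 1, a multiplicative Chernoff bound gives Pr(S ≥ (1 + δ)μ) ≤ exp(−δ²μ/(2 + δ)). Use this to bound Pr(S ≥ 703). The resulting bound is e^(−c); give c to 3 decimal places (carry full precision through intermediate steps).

27.845

Write 703 = (1 + δ)μ, so δ = 703/518.568 − 1 = 0.3556563…
Then the exponent is δ²μ/(2 + δ) = (703 − μ)² / (μ·(2 + δ)) = 27.845493.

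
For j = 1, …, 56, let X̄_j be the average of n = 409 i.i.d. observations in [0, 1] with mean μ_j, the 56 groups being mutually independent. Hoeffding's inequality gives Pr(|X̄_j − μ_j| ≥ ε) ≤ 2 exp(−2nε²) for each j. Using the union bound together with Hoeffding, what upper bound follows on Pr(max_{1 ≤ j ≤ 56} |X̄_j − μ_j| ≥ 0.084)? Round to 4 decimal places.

Per-experiment Hoeffding bound: 2·exp(−2·409·0.084²) = 2·exp(−5.77181) = 0.0062282.
Union bound over 56 events: 56·0.0062282 = 0.34878.

0.3488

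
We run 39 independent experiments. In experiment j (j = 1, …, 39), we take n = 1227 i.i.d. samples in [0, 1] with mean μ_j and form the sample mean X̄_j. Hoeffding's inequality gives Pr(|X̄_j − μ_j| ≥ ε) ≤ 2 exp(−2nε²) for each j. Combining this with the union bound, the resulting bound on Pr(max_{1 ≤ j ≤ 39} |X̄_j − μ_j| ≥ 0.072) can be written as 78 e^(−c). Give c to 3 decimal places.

12.722

Union bound over the 39 events: Pr(max_{1 ≤ j ≤ 39} |X̄_j − μ_j| ≥ 0.072) ≤ 39·2·exp(−2nε²) = 78 exp(−2·1227·0.072²).
So c = 2·1227·0.072² = 12.7215.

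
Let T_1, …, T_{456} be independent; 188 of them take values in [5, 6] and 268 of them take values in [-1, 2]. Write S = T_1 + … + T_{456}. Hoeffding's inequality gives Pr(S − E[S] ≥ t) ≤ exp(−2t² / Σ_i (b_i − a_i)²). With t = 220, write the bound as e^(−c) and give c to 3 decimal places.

37.231

Σ(b_i − a_i)² = 188·1² + 268·3² = 2600.
c = 2t² / 2600 = 2·220² / 2600 = 37.2308.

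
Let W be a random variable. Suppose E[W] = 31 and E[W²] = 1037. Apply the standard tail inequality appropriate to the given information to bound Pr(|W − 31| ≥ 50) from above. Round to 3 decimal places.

The first two moments determine the variance, so Chebyshev's inequality is the sharpest standard bound available.
Var(W) = E[W²] − (E[W])² = 1037 − 961 = 76.
Chebyshev's inequality: Pr(|W − μ| ≥ t) ≤ Var(W)/t² = 76/2500 = 0.0304.

0.030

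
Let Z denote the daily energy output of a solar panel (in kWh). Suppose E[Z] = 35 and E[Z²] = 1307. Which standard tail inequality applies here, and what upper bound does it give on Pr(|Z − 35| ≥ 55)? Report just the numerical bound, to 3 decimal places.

0.027

The first two moments determine the variance, so Chebyshev's inequality is the sharpest standard bound available.
Var(Z) = E[Z²] − (E[Z])² = 1307 − 1225 = 82.
Chebyshev's inequality: Pr(|Z − μ| ≥ t) ≤ Var(Z)/t² = 82/3025 = 0.0271.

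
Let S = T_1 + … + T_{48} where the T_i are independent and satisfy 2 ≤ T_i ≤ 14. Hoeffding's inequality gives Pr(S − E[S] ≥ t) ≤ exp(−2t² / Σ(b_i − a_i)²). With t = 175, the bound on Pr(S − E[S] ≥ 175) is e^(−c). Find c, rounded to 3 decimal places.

Σ(b_i − a_i)² = 48·(12)² = 6912.
c = 2t²/6912 = 2·175²/6912 = 8.8614.

8.861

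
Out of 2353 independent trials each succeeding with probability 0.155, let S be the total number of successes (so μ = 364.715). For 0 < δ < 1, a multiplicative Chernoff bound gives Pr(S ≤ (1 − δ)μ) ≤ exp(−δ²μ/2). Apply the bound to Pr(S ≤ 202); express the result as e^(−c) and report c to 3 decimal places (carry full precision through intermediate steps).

36.297

Write 202 = (1 − δ)μ, so δ = 1 − 202/364.715 = 0.4461429…
Then the exponent is δ²μ/2 = (μ − 202)²/(2μ) = 36.297069.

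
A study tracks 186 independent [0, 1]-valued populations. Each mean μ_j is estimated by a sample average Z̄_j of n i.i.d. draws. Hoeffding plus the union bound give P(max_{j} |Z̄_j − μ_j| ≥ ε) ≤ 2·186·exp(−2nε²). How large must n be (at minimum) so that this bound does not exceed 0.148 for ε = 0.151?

Need 2·186·exp(−2nε²) ≤ 0.148, i.e. exp(−2nε²) ≤ 0.148/372.
So 2nε² ≥ ln(372/0.148) = 7.829437.
Hence n ≥ 7.829437/(2·0.151²) = 171.691.
The smallest integer n is 172.

172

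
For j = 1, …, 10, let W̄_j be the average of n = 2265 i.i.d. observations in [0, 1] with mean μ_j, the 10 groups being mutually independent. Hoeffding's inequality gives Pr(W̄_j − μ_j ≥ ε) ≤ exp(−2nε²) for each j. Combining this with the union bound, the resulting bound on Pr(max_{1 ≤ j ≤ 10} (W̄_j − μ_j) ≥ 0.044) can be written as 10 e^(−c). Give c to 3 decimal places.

8.770

Union bound over the 10 events: Pr(max_{1 ≤ j ≤ 10} (W̄_j − μ_j) ≥ 0.044) ≤ 10·exp(−2nε²) = 10 exp(−2·2265·0.044²).
So c = 2·2265·0.044² = 8.7701.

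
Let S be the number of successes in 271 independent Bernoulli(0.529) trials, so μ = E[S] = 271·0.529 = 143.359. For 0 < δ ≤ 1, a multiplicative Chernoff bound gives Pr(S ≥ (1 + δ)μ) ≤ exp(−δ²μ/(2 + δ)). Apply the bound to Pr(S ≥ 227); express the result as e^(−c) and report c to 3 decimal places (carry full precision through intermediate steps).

Write 227 = (1 + δ)μ, so δ = 227/143.359 − 1 = 0.5834374…
Then the exponent is δ²μ/(2 + δ) = (227 − μ)² / (μ·(2 + δ)) = 18.889285.

18.889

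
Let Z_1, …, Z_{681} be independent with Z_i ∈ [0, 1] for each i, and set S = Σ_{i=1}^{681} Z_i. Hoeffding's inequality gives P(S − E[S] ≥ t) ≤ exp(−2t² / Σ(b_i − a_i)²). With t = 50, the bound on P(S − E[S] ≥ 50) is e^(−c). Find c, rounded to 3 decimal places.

Σ(b_i − a_i)² = 681·(1)² = 681.
c = 2t²/681 = 2·50²/681 = 7.3421.

7.342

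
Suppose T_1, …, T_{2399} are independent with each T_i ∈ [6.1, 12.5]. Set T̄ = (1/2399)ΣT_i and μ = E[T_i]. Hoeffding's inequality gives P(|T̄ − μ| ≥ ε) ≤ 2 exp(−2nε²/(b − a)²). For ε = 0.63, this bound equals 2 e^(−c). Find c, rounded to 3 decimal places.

c = 2nε²/(b − a)² = 2·2399·0.63² / 6.4² = 46.4923.

46.492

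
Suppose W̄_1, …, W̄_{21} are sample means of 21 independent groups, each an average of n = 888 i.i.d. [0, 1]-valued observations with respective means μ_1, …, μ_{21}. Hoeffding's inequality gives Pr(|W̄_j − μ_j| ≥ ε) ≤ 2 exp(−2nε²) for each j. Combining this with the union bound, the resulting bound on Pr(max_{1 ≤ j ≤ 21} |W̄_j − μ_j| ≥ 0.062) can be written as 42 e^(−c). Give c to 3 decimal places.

Union bound over the 21 events: Pr(max_{1 ≤ j ≤ 21} |W̄_j − μ_j| ≥ 0.062) ≤ 21·2·exp(−2nε²) = 42 exp(−2·888·0.062²).
So c = 2·888·0.062² = 6.8269.

6.827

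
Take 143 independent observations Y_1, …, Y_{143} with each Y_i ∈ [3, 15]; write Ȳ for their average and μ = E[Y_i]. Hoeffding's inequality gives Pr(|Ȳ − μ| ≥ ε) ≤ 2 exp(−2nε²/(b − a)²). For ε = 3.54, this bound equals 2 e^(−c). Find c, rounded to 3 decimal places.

24.889

c = 2nε²/(b − a)² = 2·143·3.54² / 12² = 24.8892.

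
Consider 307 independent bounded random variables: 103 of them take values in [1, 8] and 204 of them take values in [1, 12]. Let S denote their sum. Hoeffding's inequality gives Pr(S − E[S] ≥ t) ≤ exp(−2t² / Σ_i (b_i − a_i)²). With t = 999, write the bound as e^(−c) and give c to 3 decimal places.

67.135

Σ(b_i − a_i)² = 103·7² + 204·11² = 29731.
c = 2t² / 29731 = 2·999² / 29731 = 67.1354.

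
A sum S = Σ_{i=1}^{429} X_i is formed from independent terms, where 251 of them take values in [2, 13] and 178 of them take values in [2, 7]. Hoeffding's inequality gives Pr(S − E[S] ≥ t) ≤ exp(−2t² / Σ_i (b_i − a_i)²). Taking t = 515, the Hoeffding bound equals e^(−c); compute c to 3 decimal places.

Σ(b_i − a_i)² = 251·11² + 178·5² = 34821.
c = 2t² / 34821 = 2·515² / 34821 = 15.2336.

15.234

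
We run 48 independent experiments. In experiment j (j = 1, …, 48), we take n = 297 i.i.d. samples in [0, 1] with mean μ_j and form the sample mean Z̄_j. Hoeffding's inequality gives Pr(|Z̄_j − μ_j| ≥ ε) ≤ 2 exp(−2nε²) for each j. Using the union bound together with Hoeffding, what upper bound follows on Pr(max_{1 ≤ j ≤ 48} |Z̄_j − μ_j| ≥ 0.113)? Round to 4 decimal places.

Per-experiment Hoeffding bound: 2·exp(−2·297·0.113²) = 2·exp(−7.58479) = 0.0010162.
Union bound over 48 events: 48·0.0010162 = 0.04878.

0.0488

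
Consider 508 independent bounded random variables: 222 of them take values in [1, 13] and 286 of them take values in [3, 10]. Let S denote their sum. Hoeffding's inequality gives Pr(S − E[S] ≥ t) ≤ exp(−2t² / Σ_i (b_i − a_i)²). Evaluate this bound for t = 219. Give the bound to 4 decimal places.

Σ(b_i − a_i)² = 222·12² + 286·7² = 45982.
Exponent = 2·219² / 45982 = 2.08608.
Bound = exp(−2.08608) = 0.12417.

0.1242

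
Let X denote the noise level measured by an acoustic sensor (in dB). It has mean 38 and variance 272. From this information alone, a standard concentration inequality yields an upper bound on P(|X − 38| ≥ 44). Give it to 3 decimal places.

0.140

Mean and variance are known, so Chebyshev's inequality applies.
Chebyshev: P(|X − μ| ≥ t) ≤ Var(X)/t².
Bound = 272 / 1936 = 0.1405.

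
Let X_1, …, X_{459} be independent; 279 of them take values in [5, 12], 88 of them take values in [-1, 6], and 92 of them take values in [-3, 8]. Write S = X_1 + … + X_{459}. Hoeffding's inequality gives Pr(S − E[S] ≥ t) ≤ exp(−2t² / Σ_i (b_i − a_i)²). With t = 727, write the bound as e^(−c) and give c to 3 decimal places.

36.306

Σ(b_i − a_i)² = 279·7² + 88·7² + 92·11² = 29115.
c = 2t² / 29115 = 2·727² / 29115 = 36.3063.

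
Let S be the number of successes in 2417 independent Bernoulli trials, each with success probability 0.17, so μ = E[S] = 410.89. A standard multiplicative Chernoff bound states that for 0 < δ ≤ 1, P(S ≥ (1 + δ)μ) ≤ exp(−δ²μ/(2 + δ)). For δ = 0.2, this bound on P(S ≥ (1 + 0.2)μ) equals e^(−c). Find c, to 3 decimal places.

c = δ²μ/(2 + δ) = 0.2²·410.89/(2 + 0.2) = 7.4707.

7.471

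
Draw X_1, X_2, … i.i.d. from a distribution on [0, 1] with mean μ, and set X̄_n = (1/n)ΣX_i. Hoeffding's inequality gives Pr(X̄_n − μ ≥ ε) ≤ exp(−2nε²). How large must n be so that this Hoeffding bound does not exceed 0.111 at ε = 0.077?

Require exp(−2nε²) ≤ 0.111, i.e. 2nε² ≥ ln(1/0.111) = 2.198225.
So n ≥ 2.198225 / (2·0.077²) = 185.379.
The smallest integer n is 186.

186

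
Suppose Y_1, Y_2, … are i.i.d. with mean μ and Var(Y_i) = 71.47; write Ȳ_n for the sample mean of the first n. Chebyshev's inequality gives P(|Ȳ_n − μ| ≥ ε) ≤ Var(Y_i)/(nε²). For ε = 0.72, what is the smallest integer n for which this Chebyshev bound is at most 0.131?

1053

Require 71.47/(n·0.72²) ≤ 0.131, i.e. n ≥ 71.47/(0.131·0.72²) = 1052.416.
The smallest integer n is 1053.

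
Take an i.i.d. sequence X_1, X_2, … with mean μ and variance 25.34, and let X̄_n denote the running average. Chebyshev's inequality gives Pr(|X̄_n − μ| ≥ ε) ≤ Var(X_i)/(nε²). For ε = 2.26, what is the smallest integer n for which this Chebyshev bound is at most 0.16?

32

Require 25.34/(n·2.26²) ≤ 0.16, i.e. n ≥ 25.34/(0.16·2.26²) = 31.008.
The smallest integer n is 32.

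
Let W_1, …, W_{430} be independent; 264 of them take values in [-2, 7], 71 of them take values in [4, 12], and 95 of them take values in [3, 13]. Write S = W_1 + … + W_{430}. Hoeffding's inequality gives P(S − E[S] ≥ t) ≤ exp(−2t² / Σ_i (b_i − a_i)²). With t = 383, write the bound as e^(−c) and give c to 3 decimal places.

8.281

Σ(b_i − a_i)² = 264·9² + 71·8² + 95·10² = 35428.
c = 2t² / 35428 = 2·383² / 35428 = 8.2810.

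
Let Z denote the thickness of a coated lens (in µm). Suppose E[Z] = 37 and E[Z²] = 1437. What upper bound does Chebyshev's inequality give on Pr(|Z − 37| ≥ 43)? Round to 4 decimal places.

Var(Z) = E[Z²] − (E[Z])² = 1437 − 1369 = 68.
Chebyshev's inequality: Pr(|Z − μ| ≥ t) ≤ Var(Z)/t² = 68/1849 = 0.0368.

0.0368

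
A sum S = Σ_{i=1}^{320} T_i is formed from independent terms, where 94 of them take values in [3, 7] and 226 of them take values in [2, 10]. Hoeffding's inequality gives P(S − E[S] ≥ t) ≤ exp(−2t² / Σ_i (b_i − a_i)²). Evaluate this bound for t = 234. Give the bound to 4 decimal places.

Σ(b_i − a_i)² = 94·4² + 226·8² = 15968.
Exponent = 2·234² / 15968 = 6.85822.
Bound = exp(−6.85822) = 0.00105.

0.0011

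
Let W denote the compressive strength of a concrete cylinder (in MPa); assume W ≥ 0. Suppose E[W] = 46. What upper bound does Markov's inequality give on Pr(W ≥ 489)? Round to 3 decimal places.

Markov's inequality: for a non-negative random variable, Pr(W ≥ a) ≤ E[W]/a.
Here E[W] = 46 and a = 489, so the bound is 46/489 = 0.0941.

0.094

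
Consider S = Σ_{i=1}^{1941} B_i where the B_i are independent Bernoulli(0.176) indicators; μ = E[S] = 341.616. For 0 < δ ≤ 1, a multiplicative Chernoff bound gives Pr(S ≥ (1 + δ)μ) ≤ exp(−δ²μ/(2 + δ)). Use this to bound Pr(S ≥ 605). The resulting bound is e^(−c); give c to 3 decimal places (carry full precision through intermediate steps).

Write 605 = (1 + δ)μ, so δ = 605/341.616 − 1 = 0.7709943…
Then the exponent is δ²μ/(2 + δ) = (605 − μ)² / (μ·(2 + δ)) = 73.283286.

73.283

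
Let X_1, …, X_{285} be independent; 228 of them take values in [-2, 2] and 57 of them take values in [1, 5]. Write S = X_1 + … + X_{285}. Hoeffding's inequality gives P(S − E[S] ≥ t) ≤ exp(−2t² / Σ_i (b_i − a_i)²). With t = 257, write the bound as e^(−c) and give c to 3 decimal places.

28.969

Σ(b_i − a_i)² = 228·4² + 57·4² = 4560.
c = 2t² / 4560 = 2·257² / 4560 = 28.9689.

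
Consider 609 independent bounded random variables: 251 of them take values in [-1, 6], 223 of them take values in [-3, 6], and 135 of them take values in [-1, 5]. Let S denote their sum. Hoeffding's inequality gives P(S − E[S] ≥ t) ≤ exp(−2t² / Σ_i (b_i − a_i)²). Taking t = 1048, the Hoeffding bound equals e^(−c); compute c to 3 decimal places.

Σ(b_i − a_i)² = 251·7² + 223·9² + 135·6² = 35222.
c = 2t² / 35222 = 2·1048² / 35222 = 62.3647.

62.365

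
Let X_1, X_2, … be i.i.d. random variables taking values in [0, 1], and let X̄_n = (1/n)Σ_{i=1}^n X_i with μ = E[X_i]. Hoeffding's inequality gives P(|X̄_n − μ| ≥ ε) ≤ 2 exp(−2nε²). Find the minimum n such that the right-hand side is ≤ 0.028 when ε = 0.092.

253

Require 2·exp(−2nε²) ≤ 0.028, i.e. 2nε² ≥ ln(2/0.028) = 4.268698.
So n ≥ 4.268698 / (2·0.092²) = 252.168.
The smallest integer n is 253.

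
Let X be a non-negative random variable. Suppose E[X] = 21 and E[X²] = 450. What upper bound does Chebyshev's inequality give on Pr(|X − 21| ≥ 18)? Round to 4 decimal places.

0.0278

Var(X) = E[X²] − (E[X])² = 450 − 441 = 9.
Chebyshev's inequality: Pr(|X − μ| ≥ t) ≤ Var(X)/t² = 9/324 = 0.0278.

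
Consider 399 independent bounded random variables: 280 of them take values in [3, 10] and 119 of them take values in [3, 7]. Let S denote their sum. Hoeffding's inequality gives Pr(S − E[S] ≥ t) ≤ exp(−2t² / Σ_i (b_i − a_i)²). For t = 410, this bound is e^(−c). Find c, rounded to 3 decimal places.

Σ(b_i − a_i)² = 280·7² + 119·4² = 15624.
c = 2t² / 15624 = 2·410² / 15624 = 21.5182.

21.518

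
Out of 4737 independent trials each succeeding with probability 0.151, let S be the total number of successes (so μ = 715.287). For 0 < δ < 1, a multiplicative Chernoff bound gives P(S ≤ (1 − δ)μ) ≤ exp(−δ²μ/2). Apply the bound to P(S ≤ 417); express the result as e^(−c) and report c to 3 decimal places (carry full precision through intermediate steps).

Write 417 = (1 − δ)μ, so δ = 1 − 417/715.287 = 0.4170172…
Then the exponent is δ²μ/2 = (μ − 417)²/(2μ) = 62.195409.

62.195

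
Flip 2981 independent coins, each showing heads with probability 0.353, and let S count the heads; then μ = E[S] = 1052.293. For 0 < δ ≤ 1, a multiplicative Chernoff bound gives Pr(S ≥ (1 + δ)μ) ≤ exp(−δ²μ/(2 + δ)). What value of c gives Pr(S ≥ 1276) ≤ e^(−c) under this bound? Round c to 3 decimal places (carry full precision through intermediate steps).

21.494

Write 1276 = (1 + δ)μ, so δ = 1276/1052.293 − 1 = 0.21259…
Then the exponent is δ²μ/(2 + δ) = (1276 − μ)² / (μ·(2 + δ)) = 21.494211.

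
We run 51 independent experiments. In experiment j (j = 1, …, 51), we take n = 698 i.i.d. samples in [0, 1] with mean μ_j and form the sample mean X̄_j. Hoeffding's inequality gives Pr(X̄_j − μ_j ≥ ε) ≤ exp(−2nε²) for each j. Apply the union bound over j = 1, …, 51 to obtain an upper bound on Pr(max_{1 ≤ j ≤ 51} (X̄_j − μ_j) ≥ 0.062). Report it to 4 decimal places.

0.2383

Per-experiment Hoeffding bound: exp(−2·698·0.062²) = exp(−5.36622) = 0.0046717.
Union bound over 51 events: 51·0.0046717 = 0.23826.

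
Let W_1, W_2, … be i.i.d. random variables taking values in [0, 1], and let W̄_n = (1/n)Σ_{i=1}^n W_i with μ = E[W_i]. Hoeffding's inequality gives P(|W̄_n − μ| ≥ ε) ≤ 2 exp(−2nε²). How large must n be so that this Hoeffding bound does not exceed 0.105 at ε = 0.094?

167

Require 2·exp(−2nε²) ≤ 0.105, i.e. 2nε² ≥ ln(2/0.105) = 2.946942.
So n ≥ 2.946942 / (2·0.094²) = 166.758.
The smallest integer n is 167.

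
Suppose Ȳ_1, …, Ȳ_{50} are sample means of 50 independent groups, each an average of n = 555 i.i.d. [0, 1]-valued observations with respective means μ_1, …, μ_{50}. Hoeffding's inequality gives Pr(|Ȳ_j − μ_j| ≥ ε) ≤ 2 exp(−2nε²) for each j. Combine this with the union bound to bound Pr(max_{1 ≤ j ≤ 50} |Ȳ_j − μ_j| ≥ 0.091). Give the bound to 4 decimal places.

Per-experiment Hoeffding bound: 2·exp(−2·555·0.091²) = 2·exp(−9.19191) = 0.00020372.
Union bound over 50 events: 50·0.00020372 = 0.01019.

0.0102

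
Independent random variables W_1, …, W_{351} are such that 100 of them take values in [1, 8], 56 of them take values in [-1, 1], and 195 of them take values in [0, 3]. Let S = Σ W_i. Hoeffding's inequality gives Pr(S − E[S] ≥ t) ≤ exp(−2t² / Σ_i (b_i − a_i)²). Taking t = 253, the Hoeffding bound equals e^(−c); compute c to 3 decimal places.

Σ(b_i − a_i)² = 100·7² + 56·2² + 195·3² = 6879.
c = 2t² / 6879 = 2·253² / 6879 = 18.6100.

18.610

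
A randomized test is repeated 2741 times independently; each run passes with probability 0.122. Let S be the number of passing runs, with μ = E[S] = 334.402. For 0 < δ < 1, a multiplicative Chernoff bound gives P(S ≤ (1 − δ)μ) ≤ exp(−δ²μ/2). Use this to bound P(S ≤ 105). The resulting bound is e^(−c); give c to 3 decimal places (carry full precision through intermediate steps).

Write 105 = (1 − δ)μ, so δ = 1 − 105/334.402 = 0.6860067…
Then the exponent is δ²μ/2 = (μ − 105)²/(2μ) = 78.685650.

78.686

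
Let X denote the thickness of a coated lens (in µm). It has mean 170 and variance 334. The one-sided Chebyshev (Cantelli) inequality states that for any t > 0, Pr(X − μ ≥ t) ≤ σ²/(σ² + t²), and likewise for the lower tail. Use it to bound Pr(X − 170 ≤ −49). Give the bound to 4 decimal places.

0.1221

Here σ² = 334 and t = 49, so σ² + t² = 2735.
Cantelli's bound: 334/2735 = 0.1221.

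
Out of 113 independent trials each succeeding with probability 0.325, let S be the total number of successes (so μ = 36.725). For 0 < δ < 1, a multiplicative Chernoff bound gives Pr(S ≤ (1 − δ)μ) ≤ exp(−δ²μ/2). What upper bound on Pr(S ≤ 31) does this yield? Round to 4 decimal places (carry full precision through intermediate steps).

0.6400

Write 31 = (1 − δ)μ, so δ = 1 − 31/36.725 = 0.1558884…
Then the exponent is δ²μ/2 = (μ − 31)²/(2μ) = 0.446230.
Bound = exp(−0.446230) = 0.64004.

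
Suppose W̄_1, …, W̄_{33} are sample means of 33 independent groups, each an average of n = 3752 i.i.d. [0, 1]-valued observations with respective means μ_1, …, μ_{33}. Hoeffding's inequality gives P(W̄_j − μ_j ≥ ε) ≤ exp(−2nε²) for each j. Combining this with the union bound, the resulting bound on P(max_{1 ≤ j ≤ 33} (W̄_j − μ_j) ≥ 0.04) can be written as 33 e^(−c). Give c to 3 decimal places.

12.006

Union bound over the 33 events: P(max_{1 ≤ j ≤ 33} (W̄_j − μ_j) ≥ 0.04) ≤ 33·exp(−2nε²) = 33 exp(−2·3752·0.04²).
So c = 2·3752·0.04² = 12.0064.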